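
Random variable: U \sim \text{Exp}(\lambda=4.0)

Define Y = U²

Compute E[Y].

Using E[X²] = Var(X) + (E[X])²:
E[U] = 0.25
Var(U) = 1/4.0^2 = 0.0625
E[U²] = 0.0625 + 0.25² = 0.0625 + 0.0625 = 0.125

0.125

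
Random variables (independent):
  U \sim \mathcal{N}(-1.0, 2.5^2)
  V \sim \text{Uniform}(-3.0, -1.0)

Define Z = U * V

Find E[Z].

For independent RVs: E[XY] = E[X]*E[Y]
E[U] = -1
E[V] = -2
E[Z] = -1 * (-2) = 2

2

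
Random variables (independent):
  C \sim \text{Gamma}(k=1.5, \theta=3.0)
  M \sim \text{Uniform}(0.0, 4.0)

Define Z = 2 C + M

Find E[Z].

E[Z] = 2*E[C] + 1*E[M]
E[C] = 4.5
E[M] = 2
E[Z] = 2*4.5 + 1*2 = 11

11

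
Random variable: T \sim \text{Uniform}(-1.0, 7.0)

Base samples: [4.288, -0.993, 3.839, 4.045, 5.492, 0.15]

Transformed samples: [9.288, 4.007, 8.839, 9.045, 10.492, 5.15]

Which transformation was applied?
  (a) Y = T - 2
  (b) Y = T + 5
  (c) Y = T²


Checking option (b) Y = T + 5:
  T = 4.288 -> Y = 9.288 ✓
  T = -0.993 -> Y = 4.007 ✓
  T = 3.839 -> Y = 8.839 ✓
All samples match this transformation.

(b) T + 5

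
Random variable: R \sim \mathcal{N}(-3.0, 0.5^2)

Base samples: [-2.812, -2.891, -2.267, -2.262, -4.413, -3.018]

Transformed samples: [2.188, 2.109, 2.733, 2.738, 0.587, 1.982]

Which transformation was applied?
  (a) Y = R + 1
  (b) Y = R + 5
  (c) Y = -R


Checking option (b) Y = R + 5:
  R = -2.812 -> Y = 2.188 ✓
  R = -2.891 -> Y = 2.109 ✓
  R = -2.267 -> Y = 2.733 ✓
All samples match this transformation.

(b) R + 5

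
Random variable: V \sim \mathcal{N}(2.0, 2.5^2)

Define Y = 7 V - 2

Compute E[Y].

For Y = 7V - 2:
E[Y] = 7 * E[V] - 2
E[V] = 2.0 = 2
E[Y] = 7 * 2 - 2 = 12

12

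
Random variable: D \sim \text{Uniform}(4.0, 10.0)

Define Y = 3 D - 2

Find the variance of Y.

For Y = aD + b: Var(Y) = a² * Var(D)
Var(D) = (10 - 4)^2/12 = 3
Var(Y) = 3² * 3 = 9 * 3 = 27

27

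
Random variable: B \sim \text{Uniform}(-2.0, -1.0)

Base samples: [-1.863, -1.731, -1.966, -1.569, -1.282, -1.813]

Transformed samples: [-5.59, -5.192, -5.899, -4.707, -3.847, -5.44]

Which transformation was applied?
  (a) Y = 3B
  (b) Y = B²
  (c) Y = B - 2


Checking option (a) Y = 3B:
  B = -1.863 -> Y = -5.59 ✓
  B = -1.731 -> Y = -5.192 ✓
  B = -1.966 -> Y = -5.899 ✓
All samples match this transformation.

(a) 3B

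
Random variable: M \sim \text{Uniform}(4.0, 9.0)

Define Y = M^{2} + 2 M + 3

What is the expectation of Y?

E[Y] = 1*E[M²] + 2*E[M] + 3
E[M] = 6.5
E[M²] = Var(M) + (E[M])² = 2.0833333 + 42.25 = 44.333333
E[Y] = 1*44.333333 + 2*6.5 + 3 = 60.333333

60.333333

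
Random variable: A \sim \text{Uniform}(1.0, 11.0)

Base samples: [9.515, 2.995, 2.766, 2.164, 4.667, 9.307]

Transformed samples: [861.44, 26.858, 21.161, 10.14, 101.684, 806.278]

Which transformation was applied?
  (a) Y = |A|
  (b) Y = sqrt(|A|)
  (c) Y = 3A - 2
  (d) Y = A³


Checking option (d) Y = A³:
  A = 9.515 -> Y = 861.44 ✓
  A = 2.995 -> Y = 26.858 ✓
  A = 2.766 -> Y = 21.161 ✓
All samples match this transformation.

(d) A³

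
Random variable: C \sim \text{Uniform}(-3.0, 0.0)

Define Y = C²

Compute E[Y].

E[C²] = Var(C) + (E[C])² = 0.75 + 2.25 = 3

3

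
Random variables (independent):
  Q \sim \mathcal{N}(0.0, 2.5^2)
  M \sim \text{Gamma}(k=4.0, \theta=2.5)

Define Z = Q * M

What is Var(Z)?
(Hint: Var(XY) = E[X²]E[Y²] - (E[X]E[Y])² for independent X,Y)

Var(XY) = E[X²]E[Y²] - (E[X]E[Y])²
E[Q] = 0, Var(Q) = 6.25
E[M] = 10, Var(M) = 25
E[Q²] = 6.25 + 0² = 6.25
E[M²] = 25 + 10² = 125
Var(Z) = 6.25*125 - (0*10)²
= 781.25 - 0 = 781.25

781.25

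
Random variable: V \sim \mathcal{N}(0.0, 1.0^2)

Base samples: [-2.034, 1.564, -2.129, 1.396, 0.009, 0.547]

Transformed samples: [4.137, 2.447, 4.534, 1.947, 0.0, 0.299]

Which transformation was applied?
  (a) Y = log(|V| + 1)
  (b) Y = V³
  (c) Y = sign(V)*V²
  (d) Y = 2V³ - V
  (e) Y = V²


Checking option (e) Y = V²:
  V = -2.034 -> Y = 4.137 ✓
  V = 1.564 -> Y = 2.447 ✓
  V = -2.129 -> Y = 4.534 ✓
All samples match this transformation.

(e) V²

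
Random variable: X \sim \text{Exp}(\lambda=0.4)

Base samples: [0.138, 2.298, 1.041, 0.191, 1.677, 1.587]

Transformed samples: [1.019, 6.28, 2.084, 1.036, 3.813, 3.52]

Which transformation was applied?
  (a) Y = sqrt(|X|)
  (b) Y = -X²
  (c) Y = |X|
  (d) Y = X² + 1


Checking option (d) Y = X² + 1:
  X = 0.138 -> Y = 1.019 ✓
  X = 2.298 -> Y = 6.28 ✓
  X = 1.041 -> Y = 2.084 ✓
All samples match this transformation.

(d) X² + 1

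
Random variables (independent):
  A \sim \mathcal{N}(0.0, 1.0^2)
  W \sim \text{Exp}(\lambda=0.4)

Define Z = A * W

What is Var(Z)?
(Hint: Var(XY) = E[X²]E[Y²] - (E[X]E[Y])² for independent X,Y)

Var(XY) = E[X²]E[Y²] - (E[X]E[Y])²
E[A] = 0, Var(A) = 1
E[W] = 2.5, Var(W) = 6.25
E[A²] = 1 + 0² = 1
E[W²] = 6.25 + 2.5² = 12.5
Var(Z) = 1*12.5 - (0*2.5)²
= 12.5 - 0 = 12.5

12.5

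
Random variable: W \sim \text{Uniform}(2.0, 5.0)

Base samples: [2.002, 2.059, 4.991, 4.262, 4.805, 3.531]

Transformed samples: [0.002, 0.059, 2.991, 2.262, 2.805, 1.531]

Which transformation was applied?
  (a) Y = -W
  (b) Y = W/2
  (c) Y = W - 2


Checking option (c) Y = W - 2:
  W = 2.002 -> Y = 0.002 ✓
  W = 2.059 -> Y = 0.059 ✓
  W = 4.991 -> Y = 2.991 ✓
All samples match this transformation.

(c) W - 2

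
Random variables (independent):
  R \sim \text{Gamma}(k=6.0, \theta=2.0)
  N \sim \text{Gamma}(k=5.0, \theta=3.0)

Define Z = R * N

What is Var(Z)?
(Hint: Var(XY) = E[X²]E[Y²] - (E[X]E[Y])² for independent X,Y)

Var(XY) = E[X²]E[Y²] - (E[X]E[Y])²
E[R] = 12, Var(R) = 24
E[N] = 15, Var(N) = 45
E[R²] = 24 + 12² = 168
E[N²] = 45 + 15² = 270
Var(Z) = 168*270 - (12*15)²
= 45360 - 32400 = 12960

12960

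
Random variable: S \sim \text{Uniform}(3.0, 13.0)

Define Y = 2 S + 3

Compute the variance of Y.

For Y = aS + b: Var(Y) = a² * Var(S)
Var(S) = (13 - 3)^2/12 = 8.3333333
Var(Y) = 2² * 8.3333333 = 4 * 8.3333333 = 33.333333

33.333333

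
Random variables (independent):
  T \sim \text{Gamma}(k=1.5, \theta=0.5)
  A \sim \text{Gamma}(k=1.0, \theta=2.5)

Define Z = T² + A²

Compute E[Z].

E[Z] = E[T²] + E[A²]
E[T²] = Var(T) + E[T]² = 0.375 + 0.5625 = 0.9375
E[A²] = Var(A) + E[A]² = 6.25 + 6.25 = 12.5
E[Z] = 0.9375 + 12.5 = 13.4375

13.4375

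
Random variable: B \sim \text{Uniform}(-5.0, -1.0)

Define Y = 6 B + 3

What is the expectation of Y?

For Y = 6B + 3:
E[Y] = 6 * E[B] + 3
E[B] = (-5 - 1)/2 = -3
E[Y] = 6 * (-3) + 3 = -15

-15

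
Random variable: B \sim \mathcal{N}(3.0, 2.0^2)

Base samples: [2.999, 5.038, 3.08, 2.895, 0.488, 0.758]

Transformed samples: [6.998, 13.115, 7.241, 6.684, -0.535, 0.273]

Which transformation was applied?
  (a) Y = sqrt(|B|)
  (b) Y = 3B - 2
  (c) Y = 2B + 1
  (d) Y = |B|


Checking option (b) Y = 3B - 2:
  B = 2.999 -> Y = 6.998 ✓
  B = 5.038 -> Y = 13.115 ✓
  B = 3.08 -> Y = 7.241 ✓
All samples match this transformation.

(b) 3B - 2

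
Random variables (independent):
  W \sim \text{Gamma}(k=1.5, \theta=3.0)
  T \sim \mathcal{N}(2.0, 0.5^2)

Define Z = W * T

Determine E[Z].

For independent RVs: E[XY] = E[X]*E[Y]
E[W] = 4.5
E[T] = 2
E[Z] = 4.5 * 2 = 9

9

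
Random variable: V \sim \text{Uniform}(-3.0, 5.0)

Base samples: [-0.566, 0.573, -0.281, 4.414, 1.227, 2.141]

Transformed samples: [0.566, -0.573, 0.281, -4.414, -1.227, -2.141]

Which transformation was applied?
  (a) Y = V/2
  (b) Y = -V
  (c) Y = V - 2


Checking option (b) Y = -V:
  V = -0.566 -> Y = 0.566 ✓
  V = 0.573 -> Y = -0.573 ✓
  V = -0.281 -> Y = 0.281 ✓
All samples match this transformation.

(b) -V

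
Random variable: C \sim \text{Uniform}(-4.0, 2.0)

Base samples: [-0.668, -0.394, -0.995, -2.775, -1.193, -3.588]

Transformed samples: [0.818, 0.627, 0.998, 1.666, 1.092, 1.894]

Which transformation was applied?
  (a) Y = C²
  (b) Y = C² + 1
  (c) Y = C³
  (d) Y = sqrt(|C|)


Checking option (d) Y = sqrt(|C|):
  C = -0.668 -> Y = 0.818 ✓
  C = -0.394 -> Y = 0.627 ✓
  C = -0.995 -> Y = 0.998 ✓
All samples match this transformation.

(d) sqrt(|C|)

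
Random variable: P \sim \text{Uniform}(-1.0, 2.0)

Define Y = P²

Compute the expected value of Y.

Using E[X²] = Var(X) + (E[X])²:
E[P] = 0.5
Var(P) = (2 + 1)^2/12 = 0.75
E[P²] = 0.75 + 0.5² = 0.75 + 0.25 = 1

1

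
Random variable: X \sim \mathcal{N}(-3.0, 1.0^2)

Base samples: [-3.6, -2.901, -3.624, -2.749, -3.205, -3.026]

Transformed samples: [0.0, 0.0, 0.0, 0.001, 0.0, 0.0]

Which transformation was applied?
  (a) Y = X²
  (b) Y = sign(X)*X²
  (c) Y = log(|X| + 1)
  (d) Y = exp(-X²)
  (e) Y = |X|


Checking option (d) Y = exp(-X²):
  X = -3.6 -> Y = 0.0 ✓
  X = -2.901 -> Y = 0.0 ✓
  X = -3.624 -> Y = 0.0 ✓
All samples match this transformation.

(d) exp(-X²)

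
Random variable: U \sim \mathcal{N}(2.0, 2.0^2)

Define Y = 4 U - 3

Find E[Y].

For Y = 4U - 3:
E[Y] = 4 * E[U] - 3
E[U] = 2.0 = 2
E[Y] = 4 * 2 - 3 = 5

5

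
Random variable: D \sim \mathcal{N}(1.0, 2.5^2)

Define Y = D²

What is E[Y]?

Using E[X²] = Var(X) + (E[X])²:
E[D] = 1
Var(D) = 2.5^2 = 6.25
E[D²] = 6.25 + 1² = 6.25 + 1 = 7.25

7.25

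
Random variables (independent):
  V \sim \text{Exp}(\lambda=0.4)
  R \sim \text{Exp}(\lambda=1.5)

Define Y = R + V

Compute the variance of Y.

For independent RVs: Var(aX + bY) = a²Var(X) + b²Var(Y)
Var(V) = 6.25
Var(R) = 0.44444444
Var(Y) = 1²*6.25 + 1²*0.44444444
= 1*6.25 + 1*0.44444444 = 6.6944444

6.6944444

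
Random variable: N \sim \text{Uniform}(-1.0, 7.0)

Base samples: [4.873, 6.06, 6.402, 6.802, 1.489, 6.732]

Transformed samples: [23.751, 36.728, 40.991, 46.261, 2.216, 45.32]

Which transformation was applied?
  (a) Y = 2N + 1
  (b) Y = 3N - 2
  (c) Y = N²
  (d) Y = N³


Checking option (c) Y = N²:
  N = 4.873 -> Y = 23.751 ✓
  N = 6.06 -> Y = 36.728 ✓
  N = 6.402 -> Y = 40.991 ✓
All samples match this transformation.

(c) N²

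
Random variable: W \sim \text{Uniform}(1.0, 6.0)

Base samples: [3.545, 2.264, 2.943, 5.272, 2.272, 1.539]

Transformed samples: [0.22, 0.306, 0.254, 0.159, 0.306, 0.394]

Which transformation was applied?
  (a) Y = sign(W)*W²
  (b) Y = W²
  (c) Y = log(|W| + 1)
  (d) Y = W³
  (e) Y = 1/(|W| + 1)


Checking option (e) Y = 1/(|W| + 1):
  W = 3.545 -> Y = 0.22 ✓
  W = 2.264 -> Y = 0.306 ✓
  W = 2.943 -> Y = 0.254 ✓
All samples match this transformation.

(e) 1/(|W| + 1)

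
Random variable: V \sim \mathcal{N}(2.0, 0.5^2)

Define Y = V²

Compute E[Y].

E[V²] = Var(V) + (E[V])² = 0.25 + 4 = 4.25

4.25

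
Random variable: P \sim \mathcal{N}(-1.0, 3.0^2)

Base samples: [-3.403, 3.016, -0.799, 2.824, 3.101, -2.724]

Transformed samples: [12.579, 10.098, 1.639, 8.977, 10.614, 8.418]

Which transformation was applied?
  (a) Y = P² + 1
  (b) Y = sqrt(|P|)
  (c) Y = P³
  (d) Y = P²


Checking option (a) Y = P² + 1:
  P = -3.403 -> Y = 12.579 ✓
  P = 3.016 -> Y = 10.098 ✓
  P = -0.799 -> Y = 1.639 ✓
All samples match this transformation.

(a) P² + 1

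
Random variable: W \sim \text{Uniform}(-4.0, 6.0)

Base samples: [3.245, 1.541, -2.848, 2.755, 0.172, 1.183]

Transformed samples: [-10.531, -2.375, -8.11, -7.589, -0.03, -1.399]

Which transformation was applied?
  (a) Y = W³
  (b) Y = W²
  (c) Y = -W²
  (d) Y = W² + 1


Checking option (c) Y = -W²:
  W = 3.245 -> Y = -10.531 ✓
  W = 1.541 -> Y = -2.375 ✓
  W = -2.848 -> Y = -8.11 ✓
All samples match this transformation.

(c) -W²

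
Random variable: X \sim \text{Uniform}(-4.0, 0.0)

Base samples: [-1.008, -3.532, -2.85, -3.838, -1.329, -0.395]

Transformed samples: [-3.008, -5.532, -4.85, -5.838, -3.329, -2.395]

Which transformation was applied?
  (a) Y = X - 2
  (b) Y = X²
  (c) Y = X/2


Checking option (a) Y = X - 2:
  X = -1.008 -> Y = -3.008 ✓
  X = -3.532 -> Y = -5.532 ✓
  X = -2.85 -> Y = -4.85 ✓
All samples match this transformation.

(a) X - 2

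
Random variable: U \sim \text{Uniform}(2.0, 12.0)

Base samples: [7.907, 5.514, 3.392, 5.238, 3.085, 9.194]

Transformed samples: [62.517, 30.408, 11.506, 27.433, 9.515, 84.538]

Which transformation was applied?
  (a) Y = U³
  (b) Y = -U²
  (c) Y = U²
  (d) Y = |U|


Checking option (c) Y = U²:
  U = 7.907 -> Y = 62.517 ✓
  U = 5.514 -> Y = 30.408 ✓
  U = 3.392 -> Y = 11.506 ✓
All samples match this transformation.

(c) U²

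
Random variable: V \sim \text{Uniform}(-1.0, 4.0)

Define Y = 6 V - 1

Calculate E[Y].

For Y = 6V - 1:
E[Y] = 6 * E[V] - 1
E[V] = (-1 + 4)/2 = 1.5
E[Y] = 6 * 1.5 - 1 = 8

8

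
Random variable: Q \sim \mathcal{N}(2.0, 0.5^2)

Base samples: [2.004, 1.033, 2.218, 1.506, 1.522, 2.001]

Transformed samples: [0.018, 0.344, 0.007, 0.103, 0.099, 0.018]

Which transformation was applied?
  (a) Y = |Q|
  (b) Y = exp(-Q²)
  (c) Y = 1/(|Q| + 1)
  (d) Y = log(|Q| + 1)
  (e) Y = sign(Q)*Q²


Checking option (b) Y = exp(-Q²):
  Q = 2.004 -> Y = 0.018 ✓
  Q = 1.033 -> Y = 0.344 ✓
  Q = 2.218 -> Y = 0.007 ✓
All samples match this transformation.

(b) exp(-Q²)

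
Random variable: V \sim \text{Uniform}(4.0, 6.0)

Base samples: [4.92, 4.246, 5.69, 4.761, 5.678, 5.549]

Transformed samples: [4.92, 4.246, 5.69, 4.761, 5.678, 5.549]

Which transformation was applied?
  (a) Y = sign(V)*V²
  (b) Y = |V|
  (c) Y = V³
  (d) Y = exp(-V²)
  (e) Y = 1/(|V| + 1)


Checking option (b) Y = |V|:
  V = 4.92 -> Y = 4.92 ✓
  V = 4.246 -> Y = 4.246 ✓
  V = 5.69 -> Y = 5.69 ✓
All samples match this transformation.

(b) |V|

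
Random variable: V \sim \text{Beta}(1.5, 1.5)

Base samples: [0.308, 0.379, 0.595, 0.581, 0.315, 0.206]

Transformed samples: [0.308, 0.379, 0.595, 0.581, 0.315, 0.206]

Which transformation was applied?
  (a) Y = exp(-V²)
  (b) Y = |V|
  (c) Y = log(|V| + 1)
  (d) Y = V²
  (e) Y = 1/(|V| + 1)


Checking option (b) Y = |V|:
  V = 0.308 -> Y = 0.308 ✓
  V = 0.379 -> Y = 0.379 ✓
  V = 0.595 -> Y = 0.595 ✓
All samples match this transformation.

(b) |V|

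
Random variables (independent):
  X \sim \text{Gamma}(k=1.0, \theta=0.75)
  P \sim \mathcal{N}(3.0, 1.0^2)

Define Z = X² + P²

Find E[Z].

E[Z] = E[X²] + E[P²]
E[X²] = Var(X) + E[X]² = 0.5625 + 0.5625 = 1.125
E[P²] = Var(P) + E[P]² = 1 + 9 = 10
E[Z] = 1.125 + 10 = 11.125

11.125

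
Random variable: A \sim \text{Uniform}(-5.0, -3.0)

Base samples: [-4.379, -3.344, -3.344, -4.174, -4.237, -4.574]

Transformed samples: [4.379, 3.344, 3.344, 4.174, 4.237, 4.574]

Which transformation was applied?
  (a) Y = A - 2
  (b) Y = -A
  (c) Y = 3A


Checking option (b) Y = -A:
  A = -4.379 -> Y = 4.379 ✓
  A = -3.344 -> Y = 3.344 ✓
  A = -3.344 -> Y = 3.344 ✓
All samples match this transformation.

(b) -A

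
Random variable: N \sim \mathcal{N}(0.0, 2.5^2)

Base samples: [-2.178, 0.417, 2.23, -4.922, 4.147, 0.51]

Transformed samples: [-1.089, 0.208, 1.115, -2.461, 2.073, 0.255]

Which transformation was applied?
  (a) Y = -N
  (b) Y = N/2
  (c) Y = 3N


Checking option (b) Y = N/2:
  N = -2.178 -> Y = -1.089 ✓
  N = 0.417 -> Y = 0.208 ✓
  N = 2.23 -> Y = 1.115 ✓
All samples match this transformation.

(b) N/2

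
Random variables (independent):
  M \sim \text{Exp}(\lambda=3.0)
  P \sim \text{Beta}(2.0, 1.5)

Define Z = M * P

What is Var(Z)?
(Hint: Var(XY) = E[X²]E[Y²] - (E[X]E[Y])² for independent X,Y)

Var(XY) = E[X²]E[Y²] - (E[X]E[Y])²
E[M] = 0.33333333, Var(M) = 0.11111111
E[P] = 0.57142857, Var(P) = 0.054421769
E[M²] = 0.11111111 + 0.33333333² = 0.22222222
E[P²] = 0.054421769 + 0.57142857² = 0.38095238
Var(Z) = 0.22222222*0.38095238 - (0.33333333*0.57142857)²
= 0.084656085 - 0.036281179 = 0.048374906

0.048374906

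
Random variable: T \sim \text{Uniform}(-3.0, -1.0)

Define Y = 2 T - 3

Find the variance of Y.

For Y = aT + b: Var(Y) = a² * Var(T)
Var(T) = (-1 + 3)^2/12 = 0.33333333
Var(Y) = 2² * 0.33333333 = 4 * 0.33333333 = 1.3333333

1.3333333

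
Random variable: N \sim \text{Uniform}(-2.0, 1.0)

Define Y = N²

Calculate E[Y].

E[N²] = Var(N) + (E[N])² = 0.75 + 0.25 = 1

1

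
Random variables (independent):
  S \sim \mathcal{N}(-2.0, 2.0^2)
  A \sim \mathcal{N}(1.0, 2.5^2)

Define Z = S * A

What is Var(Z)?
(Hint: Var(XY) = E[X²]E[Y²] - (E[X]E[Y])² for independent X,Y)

Var(XY) = E[X²]E[Y²] - (E[X]E[Y])²
E[S] = -2, Var(S) = 4
E[A] = 1, Var(A) = 6.25
E[S²] = 4 + (-2)² = 8
E[A²] = 6.25 + 1² = 7.25
Var(Z) = 8*7.25 - (-2*1)²
= 58 - 4 = 54

54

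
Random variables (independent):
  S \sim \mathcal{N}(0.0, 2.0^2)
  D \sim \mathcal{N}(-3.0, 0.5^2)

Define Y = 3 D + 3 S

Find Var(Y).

For independent RVs: Var(aX + bY) = a²Var(X) + b²Var(Y)
Var(S) = 4
Var(D) = 0.25
Var(Y) = 3²*4 + 3²*0.25
= 9*4 + 9*0.25 = 38.25

38.25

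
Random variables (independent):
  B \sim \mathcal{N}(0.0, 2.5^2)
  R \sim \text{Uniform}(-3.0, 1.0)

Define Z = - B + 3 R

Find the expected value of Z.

E[Z] = -1*E[B] + 3*E[R]
E[B] = 0
E[R] = -1
E[Z] = -1*0 + 3*(-1) = -3

-3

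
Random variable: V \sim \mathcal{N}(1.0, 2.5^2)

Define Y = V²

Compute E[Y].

Using E[X²] = Var(X) + (E[X])²:
E[V] = 1
Var(V) = 2.5^2 = 6.25
E[V²] = 6.25 + 1² = 6.25 + 1 = 7.25

7.25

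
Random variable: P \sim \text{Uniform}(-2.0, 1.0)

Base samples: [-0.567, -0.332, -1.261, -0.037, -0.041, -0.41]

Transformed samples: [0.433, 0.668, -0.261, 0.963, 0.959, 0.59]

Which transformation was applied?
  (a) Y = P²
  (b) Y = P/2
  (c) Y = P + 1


Checking option (c) Y = P + 1:
  P = -0.567 -> Y = 0.433 ✓
  P = -0.332 -> Y = 0.668 ✓
  P = -1.261 -> Y = -0.261 ✓
All samples match this transformation.

(c) P + 1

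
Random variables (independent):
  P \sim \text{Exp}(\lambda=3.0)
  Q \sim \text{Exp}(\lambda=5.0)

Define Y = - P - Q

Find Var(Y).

For independent RVs: Var(aX + bY) = a²Var(X) + b²Var(Y)
Var(P) = 0.11111111
Var(Q) = 0.04
Var(Y) = (-1)²*0.11111111 + (-1)²*0.04
= 1*0.11111111 + 1*0.04 = 0.15111111

0.15111111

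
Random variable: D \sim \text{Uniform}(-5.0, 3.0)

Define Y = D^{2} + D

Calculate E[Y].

E[Y] = 1*E[D²] + 1*E[D]
E[D] = -1
E[D²] = Var(D) + (E[D])² = 5.3333333 + 1 = 6.3333333
E[Y] = 1*6.3333333 + 1*(-1) = 5.3333333

5.3333333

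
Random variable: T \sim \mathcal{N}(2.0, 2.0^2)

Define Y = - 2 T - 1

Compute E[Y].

For Y = -2T - 1:
E[Y] = -2 * E[T] - 1
E[T] = 2.0 = 2
E[Y] = -2 * 2 - 1 = -5

-5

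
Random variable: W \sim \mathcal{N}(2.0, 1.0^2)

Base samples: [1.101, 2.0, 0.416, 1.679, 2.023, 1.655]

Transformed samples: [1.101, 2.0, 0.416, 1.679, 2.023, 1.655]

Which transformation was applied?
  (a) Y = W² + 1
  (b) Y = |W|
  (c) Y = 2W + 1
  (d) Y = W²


Checking option (b) Y = |W|:
  W = 1.101 -> Y = 1.101 ✓
  W = 2.0 -> Y = 2.0 ✓
  W = 0.416 -> Y = 0.416 ✓
All samples match this transformation.

(b) |W|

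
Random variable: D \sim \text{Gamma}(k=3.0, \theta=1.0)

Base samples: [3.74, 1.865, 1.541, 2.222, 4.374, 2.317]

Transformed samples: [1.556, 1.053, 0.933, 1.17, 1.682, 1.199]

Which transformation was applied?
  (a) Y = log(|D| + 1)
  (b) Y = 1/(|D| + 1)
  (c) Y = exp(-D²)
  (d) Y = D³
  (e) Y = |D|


Checking option (a) Y = log(|D| + 1):
  D = 3.74 -> Y = 1.556 ✓
  D = 1.865 -> Y = 1.053 ✓
  D = 1.541 -> Y = 0.933 ✓
All samples match this transformation.

(a) log(|D| + 1)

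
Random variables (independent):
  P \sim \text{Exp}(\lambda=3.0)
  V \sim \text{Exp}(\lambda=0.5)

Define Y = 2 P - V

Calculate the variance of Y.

For independent RVs: Var(aX + bY) = a²Var(X) + b²Var(Y)
Var(P) = 0.11111111
Var(V) = 4
Var(Y) = 2²*0.11111111 + (-1)²*4
= 4*0.11111111 + 1*4 = 4.4444444

4.4444444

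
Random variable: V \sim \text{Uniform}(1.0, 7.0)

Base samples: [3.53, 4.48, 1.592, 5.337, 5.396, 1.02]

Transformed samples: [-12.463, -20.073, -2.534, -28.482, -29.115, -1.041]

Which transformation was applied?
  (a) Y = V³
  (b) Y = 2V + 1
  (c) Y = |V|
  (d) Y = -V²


Checking option (d) Y = -V²:
  V = 3.53 -> Y = -12.463 ✓
  V = 4.48 -> Y = -20.073 ✓
  V = 1.592 -> Y = -2.534 ✓
All samples match this transformation.

(d) -V²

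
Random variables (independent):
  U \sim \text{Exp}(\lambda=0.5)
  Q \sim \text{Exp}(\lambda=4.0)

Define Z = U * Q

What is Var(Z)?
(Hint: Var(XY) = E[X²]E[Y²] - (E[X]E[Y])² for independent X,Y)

Var(XY) = E[X²]E[Y²] - (E[X]E[Y])²
E[U] = 2, Var(U) = 4
E[Q] = 0.25, Var(Q) = 0.0625
E[U²] = 4 + 2² = 8
E[Q²] = 0.0625 + 0.25² = 0.125
Var(Z) = 8*0.125 - (2*0.25)²
= 1 - 0.25 = 0.75

0.75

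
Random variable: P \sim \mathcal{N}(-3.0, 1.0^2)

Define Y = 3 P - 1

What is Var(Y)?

For Y = aP + b: Var(Y) = a² * Var(P)
Var(P) = 1.0^2 = 1
Var(Y) = 3² * 1 = 9 * 1 = 9

9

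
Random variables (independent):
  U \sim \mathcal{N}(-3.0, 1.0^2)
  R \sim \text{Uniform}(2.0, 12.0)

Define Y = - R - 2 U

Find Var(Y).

For independent RVs: Var(aX + bY) = a²Var(X) + b²Var(Y)
Var(U) = 1
Var(R) = 8.3333333
Var(Y) = (-2)²*1 + (-1)²*8.3333333
= 4*1 + 1*8.3333333 = 12.333333

12.333333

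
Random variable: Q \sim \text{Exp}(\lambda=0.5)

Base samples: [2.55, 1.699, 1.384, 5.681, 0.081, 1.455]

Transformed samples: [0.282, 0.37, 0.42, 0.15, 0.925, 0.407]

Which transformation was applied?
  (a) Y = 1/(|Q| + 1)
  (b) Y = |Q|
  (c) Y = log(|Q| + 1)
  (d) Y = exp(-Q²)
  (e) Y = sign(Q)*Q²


Checking option (a) Y = 1/(|Q| + 1):
  Q = 2.55 -> Y = 0.282 ✓
  Q = 1.699 -> Y = 0.37 ✓
  Q = 1.384 -> Y = 0.42 ✓
All samples match this transformation.

(a) 1/(|Q| + 1)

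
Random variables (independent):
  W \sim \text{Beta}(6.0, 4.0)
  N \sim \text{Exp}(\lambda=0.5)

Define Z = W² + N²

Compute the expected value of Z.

E[Z] = E[W²] + E[N²]
E[W²] = Var(W) + E[W]² = 0.021818182 + 0.36 = 0.38181818
E[N²] = Var(N) + E[N]² = 4 + 4 = 8
E[Z] = 0.38181818 + 8 = 8.3818182

8.3818182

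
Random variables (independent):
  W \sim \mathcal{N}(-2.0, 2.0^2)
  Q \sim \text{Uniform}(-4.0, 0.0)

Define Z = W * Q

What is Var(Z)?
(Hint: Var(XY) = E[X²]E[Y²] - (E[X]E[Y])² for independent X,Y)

Var(XY) = E[X²]E[Y²] - (E[X]E[Y])²
E[W] = -2, Var(W) = 4
E[Q] = -2, Var(Q) = 1.3333333
E[W²] = 4 + (-2)² = 8
E[Q²] = 1.3333333 + (-2)² = 5.3333333
Var(Z) = 8*5.3333333 - (-2*(-2))²
= 42.666667 - 16 = 26.666667

26.666667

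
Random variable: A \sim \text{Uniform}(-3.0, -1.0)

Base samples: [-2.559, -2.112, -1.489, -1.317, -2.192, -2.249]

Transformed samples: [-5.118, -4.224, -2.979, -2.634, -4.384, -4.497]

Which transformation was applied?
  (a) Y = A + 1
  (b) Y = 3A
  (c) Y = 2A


Checking option (c) Y = 2A:
  A = -2.559 -> Y = -5.118 ✓
  A = -2.112 -> Y = -4.224 ✓
  A = -1.489 -> Y = -2.979 ✓
All samples match this transformation.

(c) 2A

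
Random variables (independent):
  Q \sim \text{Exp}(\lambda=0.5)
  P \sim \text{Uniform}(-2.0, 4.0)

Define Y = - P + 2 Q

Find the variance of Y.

For independent RVs: Var(aX + bY) = a²Var(X) + b²Var(Y)
Var(Q) = 4
Var(P) = 3
Var(Y) = 2²*4 + (-1)²*3
= 4*4 + 1*3 = 19

19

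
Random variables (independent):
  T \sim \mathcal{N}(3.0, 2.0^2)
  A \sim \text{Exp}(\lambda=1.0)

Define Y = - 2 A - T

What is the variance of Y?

For independent RVs: Var(aX + bY) = a²Var(X) + b²Var(Y)
Var(T) = 4
Var(A) = 1
Var(Y) = (-1)²*4 + (-2)²*1
= 1*4 + 4*1 = 8

8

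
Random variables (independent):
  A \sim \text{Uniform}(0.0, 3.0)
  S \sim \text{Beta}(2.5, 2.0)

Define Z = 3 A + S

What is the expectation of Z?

E[Z] = 3*E[A] + 1*E[S]
E[A] = 1.5
E[S] = 0.55555556
E[Z] = 3*1.5 + 1*0.55555556 = 5.0555556

5.0555556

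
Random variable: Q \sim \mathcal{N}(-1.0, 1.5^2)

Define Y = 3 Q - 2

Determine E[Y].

For Y = 3Q - 2:
E[Y] = 3 * E[Q] - 2
E[Q] = -1.0 = -1
E[Y] = 3 * (-1) - 2 = -5

-5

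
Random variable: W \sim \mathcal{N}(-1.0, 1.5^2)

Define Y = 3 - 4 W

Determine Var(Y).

For Y = aW + b: Var(Y) = a² * Var(W)
Var(W) = 1.5^2 = 2.25
Var(Y) = (-4)² * 2.25 = 16 * 2.25 = 36

36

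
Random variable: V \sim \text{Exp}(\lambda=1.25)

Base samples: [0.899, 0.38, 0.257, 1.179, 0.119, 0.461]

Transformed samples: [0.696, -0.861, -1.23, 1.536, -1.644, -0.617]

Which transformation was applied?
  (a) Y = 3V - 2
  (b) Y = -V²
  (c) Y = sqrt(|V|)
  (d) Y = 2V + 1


Checking option (a) Y = 3V - 2:
  V = 0.899 -> Y = 0.696 ✓
  V = 0.38 -> Y = -0.861 ✓
  V = 0.257 -> Y = -1.23 ✓
All samples match this transformation.

(a) 3V - 2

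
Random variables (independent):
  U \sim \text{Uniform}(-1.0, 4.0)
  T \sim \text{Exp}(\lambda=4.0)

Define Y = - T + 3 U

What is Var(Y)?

For independent RVs: Var(aX + bY) = a²Var(X) + b²Var(Y)
Var(U) = 2.0833333
Var(T) = 0.0625
Var(Y) = 3²*2.0833333 + (-1)²*0.0625
= 9*2.0833333 + 1*0.0625 = 18.8125

18.8125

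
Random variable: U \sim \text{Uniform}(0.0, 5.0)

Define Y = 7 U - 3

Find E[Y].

For Y = 7U - 3:
E[Y] = 7 * E[U] - 3
E[U] = (0 + 5)/2 = 2.5
E[Y] = 7 * 2.5 - 3 = 14.5

14.5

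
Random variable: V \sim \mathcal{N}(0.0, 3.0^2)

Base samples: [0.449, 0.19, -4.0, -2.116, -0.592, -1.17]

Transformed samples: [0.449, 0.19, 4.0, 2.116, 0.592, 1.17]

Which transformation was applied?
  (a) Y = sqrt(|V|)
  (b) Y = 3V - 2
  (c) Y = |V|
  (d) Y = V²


Checking option (c) Y = |V|:
  V = 0.449 -> Y = 0.449 ✓
  V = 0.19 -> Y = 0.19 ✓
  V = -4.0 -> Y = 4.0 ✓
All samples match this transformation.

(c) |V|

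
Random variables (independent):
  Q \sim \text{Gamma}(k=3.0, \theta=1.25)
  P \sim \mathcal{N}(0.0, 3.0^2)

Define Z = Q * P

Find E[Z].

For independent RVs: E[XY] = E[X]*E[Y]
E[Q] = 3.75
E[P] = 0
E[Z] = 3.75 * 0 = 0

0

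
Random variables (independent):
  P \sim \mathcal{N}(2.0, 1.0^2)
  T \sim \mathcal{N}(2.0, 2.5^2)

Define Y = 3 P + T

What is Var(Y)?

For independent RVs: Var(aX + bY) = a²Var(X) + b²Var(Y)
Var(P) = 1
Var(T) = 6.25
Var(Y) = 3²*1 + 1²*6.25
= 9*1 + 1*6.25 = 15.25

15.25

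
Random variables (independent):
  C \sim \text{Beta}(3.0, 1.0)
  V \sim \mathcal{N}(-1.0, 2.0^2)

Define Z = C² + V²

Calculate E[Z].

E[Z] = E[C²] + E[V²]
E[C²] = Var(C) + E[C]² = 0.0375 + 0.5625 = 0.6
E[V²] = Var(V) + E[V]² = 4 + 1 = 5
E[Z] = 0.6 + 5 = 5.6

5.6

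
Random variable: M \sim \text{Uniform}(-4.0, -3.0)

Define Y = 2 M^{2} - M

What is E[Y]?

E[Y] = 2*E[M²] - 1*E[M]
E[M] = -3.5
E[M²] = Var(M) + (E[M])² = 0.083333333 + 12.25 = 12.333333
E[Y] = 2*12.333333 - 1*(-3.5) = 28.166667

28.166667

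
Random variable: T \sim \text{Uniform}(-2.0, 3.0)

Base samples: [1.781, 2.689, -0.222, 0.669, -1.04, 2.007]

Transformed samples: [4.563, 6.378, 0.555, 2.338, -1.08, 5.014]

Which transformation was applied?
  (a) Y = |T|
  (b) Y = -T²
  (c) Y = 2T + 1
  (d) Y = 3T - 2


Checking option (c) Y = 2T + 1:
  T = 1.781 -> Y = 4.563 ✓
  T = 2.689 -> Y = 6.378 ✓
  T = -0.222 -> Y = 0.555 ✓
All samples match this transformation.

(c) 2T + 1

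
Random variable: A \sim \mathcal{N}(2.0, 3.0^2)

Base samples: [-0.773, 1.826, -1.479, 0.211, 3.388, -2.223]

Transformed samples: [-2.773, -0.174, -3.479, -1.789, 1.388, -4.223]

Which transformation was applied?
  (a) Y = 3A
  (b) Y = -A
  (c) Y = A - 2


Checking option (c) Y = A - 2:
  A = -0.773 -> Y = -2.773 ✓
  A = 1.826 -> Y = -0.174 ✓
  A = -1.479 -> Y = -3.479 ✓
All samples match this transformation.

(c) A - 2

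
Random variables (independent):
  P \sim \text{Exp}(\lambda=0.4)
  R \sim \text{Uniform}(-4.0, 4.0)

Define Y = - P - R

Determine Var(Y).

For independent RVs: Var(aX + bY) = a²Var(X) + b²Var(Y)
Var(P) = 6.25
Var(R) = 5.3333333
Var(Y) = (-1)²*6.25 + (-1)²*5.3333333
= 1*6.25 + 1*5.3333333 = 11.583333

11.583333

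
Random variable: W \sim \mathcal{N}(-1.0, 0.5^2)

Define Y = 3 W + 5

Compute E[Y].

For Y = 3W + 5:
E[Y] = 3 * E[W] + 5
E[W] = -1.0 = -1
E[Y] = 3 * (-1) + 5 = 2

2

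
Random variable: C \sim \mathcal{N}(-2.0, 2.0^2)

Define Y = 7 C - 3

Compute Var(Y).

For Y = aC + b: Var(Y) = a² * Var(C)
Var(C) = 2.0^2 = 4
Var(Y) = 7² * 4 = 49 * 4 = 196

196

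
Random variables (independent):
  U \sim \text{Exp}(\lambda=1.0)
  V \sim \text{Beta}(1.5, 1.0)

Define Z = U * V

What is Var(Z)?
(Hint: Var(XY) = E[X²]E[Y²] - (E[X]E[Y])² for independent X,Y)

Var(XY) = E[X²]E[Y²] - (E[X]E[Y])²
E[U] = 1, Var(U) = 1
E[V] = 0.6, Var(V) = 0.068571429
E[U²] = 1 + 1² = 2
E[V²] = 0.068571429 + 0.6² = 0.42857143
Var(Z) = 2*0.42857143 - (1*0.6)²
= 0.85714286 - 0.36 = 0.49714286

0.49714286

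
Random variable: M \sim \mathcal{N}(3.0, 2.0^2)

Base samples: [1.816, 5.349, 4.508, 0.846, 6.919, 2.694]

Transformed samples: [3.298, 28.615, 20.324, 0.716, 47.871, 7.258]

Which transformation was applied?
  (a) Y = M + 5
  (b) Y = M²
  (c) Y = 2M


Checking option (b) Y = M²:
  M = 1.816 -> Y = 3.298 ✓
  M = 5.349 -> Y = 28.615 ✓
  M = 4.508 -> Y = 20.324 ✓
All samples match this transformation.

(b) M²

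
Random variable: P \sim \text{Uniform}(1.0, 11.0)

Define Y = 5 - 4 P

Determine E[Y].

For Y = -4P + 5:
E[Y] = -4 * E[P] + 5
E[P] = (1 + 11)/2 = 6
E[Y] = -4 * 6 + 5 = -19

-19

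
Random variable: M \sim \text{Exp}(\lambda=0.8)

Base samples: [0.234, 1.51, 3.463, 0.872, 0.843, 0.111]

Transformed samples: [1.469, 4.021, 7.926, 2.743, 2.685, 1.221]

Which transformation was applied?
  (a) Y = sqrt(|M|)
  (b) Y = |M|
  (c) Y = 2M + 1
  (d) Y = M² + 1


Checking option (c) Y = 2M + 1:
  M = 0.234 -> Y = 1.469 ✓
  M = 1.51 -> Y = 4.021 ✓
  M = 3.463 -> Y = 7.926 ✓
All samples match this transformation.

(c) 2M + 1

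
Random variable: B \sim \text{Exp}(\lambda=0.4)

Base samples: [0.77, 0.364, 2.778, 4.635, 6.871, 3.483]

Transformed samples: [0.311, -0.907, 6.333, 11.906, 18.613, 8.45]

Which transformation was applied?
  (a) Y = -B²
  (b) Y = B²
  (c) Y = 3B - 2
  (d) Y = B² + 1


Checking option (c) Y = 3B - 2:
  B = 0.77 -> Y = 0.311 ✓
  B = 0.364 -> Y = -0.907 ✓
  B = 2.778 -> Y = 6.333 ✓
All samples match this transformation.

(c) 3B - 2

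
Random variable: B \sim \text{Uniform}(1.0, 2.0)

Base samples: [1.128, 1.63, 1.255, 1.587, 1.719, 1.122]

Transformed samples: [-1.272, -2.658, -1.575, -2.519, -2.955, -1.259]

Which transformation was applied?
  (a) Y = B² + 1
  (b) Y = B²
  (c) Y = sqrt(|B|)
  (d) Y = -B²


Checking option (d) Y = -B²:
  B = 1.128 -> Y = -1.272 ✓
  B = 1.63 -> Y = -2.658 ✓
  B = 1.255 -> Y = -1.575 ✓
All samples match this transformation.

(d) -B²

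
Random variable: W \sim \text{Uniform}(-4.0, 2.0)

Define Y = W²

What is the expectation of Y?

Using E[X²] = Var(X) + (E[X])²:
E[W] = -1
Var(W) = (2 + 4)^2/12 = 3
E[W²] = 3 + (-1)² = 3 + 1 = 4

4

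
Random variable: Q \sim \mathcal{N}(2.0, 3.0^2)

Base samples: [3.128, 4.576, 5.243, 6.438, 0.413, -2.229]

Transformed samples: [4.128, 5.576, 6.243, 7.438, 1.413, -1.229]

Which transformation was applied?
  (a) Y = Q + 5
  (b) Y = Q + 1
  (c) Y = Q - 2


Checking option (b) Y = Q + 1:
  Q = 3.128 -> Y = 4.128 ✓
  Q = 4.576 -> Y = 5.576 ✓
  Q = 5.243 -> Y = 6.243 ✓
All samples match this transformation.

(b) Q + 1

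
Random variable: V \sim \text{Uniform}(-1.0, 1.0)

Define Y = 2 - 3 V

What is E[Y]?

For Y = -3V + 2:
E[Y] = -3 * E[V] + 2
E[V] = (-1 + 1)/2 = 0
E[Y] = -3 * 0 + 2 = 2

2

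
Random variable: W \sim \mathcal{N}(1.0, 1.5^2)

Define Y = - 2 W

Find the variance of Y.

For Y = aW + b: Var(Y) = a² * Var(W)
Var(W) = 1.5^2 = 2.25
Var(Y) = (-2)² * 2.25 = 4 * 2.25 = 9

9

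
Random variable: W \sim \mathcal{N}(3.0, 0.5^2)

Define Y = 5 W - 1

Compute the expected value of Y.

For Y = 5W - 1:
E[Y] = 5 * E[W] - 1
E[W] = 3.0 = 3
E[Y] = 5 * 3 - 1 = 14

14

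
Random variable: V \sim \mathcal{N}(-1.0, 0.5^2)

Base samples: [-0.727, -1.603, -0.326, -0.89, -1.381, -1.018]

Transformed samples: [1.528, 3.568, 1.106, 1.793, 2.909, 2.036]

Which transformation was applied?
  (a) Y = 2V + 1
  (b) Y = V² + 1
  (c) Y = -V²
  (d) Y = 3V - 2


Checking option (b) Y = V² + 1:
  V = -0.727 -> Y = 1.528 ✓
  V = -1.603 -> Y = 3.568 ✓
  V = -0.326 -> Y = 1.106 ✓
All samples match this transformation.

(b) V² + 1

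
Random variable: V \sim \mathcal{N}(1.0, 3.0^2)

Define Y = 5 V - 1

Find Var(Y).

For Y = aV + b: Var(Y) = a² * Var(V)
Var(V) = 3.0^2 = 9
Var(Y) = 5² * 9 = 25 * 9 = 225

225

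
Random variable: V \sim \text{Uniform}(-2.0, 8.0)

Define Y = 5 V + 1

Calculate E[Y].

For Y = 5V + 1:
E[Y] = 5 * E[V] + 1
E[V] = (-2 + 8)/2 = 3
E[Y] = 5 * 3 + 1 = 16

16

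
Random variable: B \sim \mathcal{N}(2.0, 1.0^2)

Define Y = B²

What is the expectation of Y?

Using E[X²] = Var(X) + (E[X])²:
E[B] = 2
Var(B) = 1.0^2 = 1
E[B²] = 1 + 2² = 1 + 4 = 5

5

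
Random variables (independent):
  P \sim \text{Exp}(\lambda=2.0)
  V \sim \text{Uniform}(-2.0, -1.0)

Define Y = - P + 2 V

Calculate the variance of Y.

For independent RVs: Var(aX + bY) = a²Var(X) + b²Var(Y)
Var(P) = 0.25
Var(V) = 0.083333333
Var(Y) = (-1)²*0.25 + 2²*0.083333333
= 1*0.25 + 4*0.083333333 = 0.58333333

0.58333333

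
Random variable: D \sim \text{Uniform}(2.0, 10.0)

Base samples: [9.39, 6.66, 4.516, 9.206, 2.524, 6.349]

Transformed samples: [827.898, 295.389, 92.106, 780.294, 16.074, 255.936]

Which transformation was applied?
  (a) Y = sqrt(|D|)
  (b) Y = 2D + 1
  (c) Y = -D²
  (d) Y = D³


Checking option (d) Y = D³:
  D = 9.39 -> Y = 827.898 ✓
  D = 6.66 -> Y = 295.389 ✓
  D = 4.516 -> Y = 92.106 ✓
All samples match this transformation.

(d) D³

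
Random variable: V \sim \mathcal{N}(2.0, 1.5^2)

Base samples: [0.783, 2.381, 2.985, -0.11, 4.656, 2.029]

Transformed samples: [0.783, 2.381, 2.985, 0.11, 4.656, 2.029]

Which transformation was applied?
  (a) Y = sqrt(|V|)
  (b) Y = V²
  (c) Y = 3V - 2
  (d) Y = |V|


Checking option (d) Y = |V|:
  V = 0.783 -> Y = 0.783 ✓
  V = 2.381 -> Y = 2.381 ✓
  V = 2.985 -> Y = 2.985 ✓
All samples match this transformation.

(d) |V|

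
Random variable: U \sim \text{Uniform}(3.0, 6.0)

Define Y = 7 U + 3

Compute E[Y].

For Y = 7U + 3:
E[Y] = 7 * E[U] + 3
E[U] = (3 + 6)/2 = 4.5
E[Y] = 7 * 4.5 + 3 = 34.5

34.5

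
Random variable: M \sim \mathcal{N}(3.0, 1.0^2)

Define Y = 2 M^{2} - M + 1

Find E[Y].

E[Y] = 2*E[M²] - 1*E[M] + 1
E[M] = 3
E[M²] = Var(M) + (E[M])² = 1 + 9 = 10
E[Y] = 2*10 - 1*3 + 1 = 18

18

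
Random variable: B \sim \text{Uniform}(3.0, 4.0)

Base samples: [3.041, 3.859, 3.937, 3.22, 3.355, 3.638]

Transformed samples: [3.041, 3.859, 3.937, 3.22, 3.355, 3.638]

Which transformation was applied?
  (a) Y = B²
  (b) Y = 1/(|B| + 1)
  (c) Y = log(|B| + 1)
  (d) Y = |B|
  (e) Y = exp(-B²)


Checking option (d) Y = |B|:
  B = 3.041 -> Y = 3.041 ✓
  B = 3.859 -> Y = 3.859 ✓
  B = 3.937 -> Y = 3.937 ✓
All samples match this transformation.

(d) |B|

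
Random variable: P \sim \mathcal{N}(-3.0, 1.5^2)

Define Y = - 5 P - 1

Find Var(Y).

For Y = aP + b: Var(Y) = a² * Var(P)
Var(P) = 1.5^2 = 2.25
Var(Y) = (-5)² * 2.25 = 25 * 2.25 = 56.25

56.25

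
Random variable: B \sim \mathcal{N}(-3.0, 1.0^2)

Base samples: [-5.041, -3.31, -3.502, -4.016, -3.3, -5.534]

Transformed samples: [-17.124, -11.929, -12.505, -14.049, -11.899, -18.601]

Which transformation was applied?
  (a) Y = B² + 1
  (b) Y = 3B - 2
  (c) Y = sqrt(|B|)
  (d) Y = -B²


Checking option (b) Y = 3B - 2:
  B = -5.041 -> Y = -17.124 ✓
  B = -3.31 -> Y = -11.929 ✓
  B = -3.502 -> Y = -12.505 ✓
All samples match this transformation.

(b) 3B - 2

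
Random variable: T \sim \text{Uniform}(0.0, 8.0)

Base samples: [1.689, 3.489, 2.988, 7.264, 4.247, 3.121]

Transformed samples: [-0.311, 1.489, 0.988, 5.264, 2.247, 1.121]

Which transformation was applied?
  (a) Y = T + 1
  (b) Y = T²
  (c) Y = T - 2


Checking option (c) Y = T - 2:
  T = 1.689 -> Y = -0.311 ✓
  T = 3.489 -> Y = 1.489 ✓
  T = 2.988 -> Y = 0.988 ✓
All samples match this transformation.

(c) T - 2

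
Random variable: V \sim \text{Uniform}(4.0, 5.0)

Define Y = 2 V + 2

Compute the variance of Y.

For Y = aV + b: Var(Y) = a² * Var(V)
Var(V) = (5 - 4)^2/12 = 0.083333333
Var(Y) = 2² * 0.083333333 = 4 * 0.083333333 = 0.33333333

0.33333333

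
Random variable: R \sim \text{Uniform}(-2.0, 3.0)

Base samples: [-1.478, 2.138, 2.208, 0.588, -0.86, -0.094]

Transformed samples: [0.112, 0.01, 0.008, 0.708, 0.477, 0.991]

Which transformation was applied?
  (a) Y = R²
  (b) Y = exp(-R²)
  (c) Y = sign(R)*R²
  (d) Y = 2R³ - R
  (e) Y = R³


Checking option (b) Y = exp(-R²):
  R = -1.478 -> Y = 0.112 ✓
  R = 2.138 -> Y = 0.01 ✓
  R = 2.208 -> Y = 0.008 ✓
All samples match this transformation.

(b) exp(-R²)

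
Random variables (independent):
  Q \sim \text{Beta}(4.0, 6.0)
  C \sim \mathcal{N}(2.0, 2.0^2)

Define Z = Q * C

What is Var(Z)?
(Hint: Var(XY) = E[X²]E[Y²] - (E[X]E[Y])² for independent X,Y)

Var(XY) = E[X²]E[Y²] - (E[X]E[Y])²
E[Q] = 0.4, Var(Q) = 0.021818182
E[C] = 2, Var(C) = 4
E[Q²] = 0.021818182 + 0.4² = 0.18181818
E[C²] = 4 + 2² = 8
Var(Z) = 0.18181818*8 - (0.4*2)²
= 1.4545455 - 0.64 = 0.81454545

0.81454545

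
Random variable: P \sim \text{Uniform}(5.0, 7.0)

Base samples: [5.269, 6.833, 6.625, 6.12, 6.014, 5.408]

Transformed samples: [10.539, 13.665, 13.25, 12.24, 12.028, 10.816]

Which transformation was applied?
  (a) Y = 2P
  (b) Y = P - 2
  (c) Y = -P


Checking option (a) Y = 2P:
  P = 5.269 -> Y = 10.539 ✓
  P = 6.833 -> Y = 13.665 ✓
  P = 6.625 -> Y = 13.25 ✓
All samples match this transformation.

(a) 2P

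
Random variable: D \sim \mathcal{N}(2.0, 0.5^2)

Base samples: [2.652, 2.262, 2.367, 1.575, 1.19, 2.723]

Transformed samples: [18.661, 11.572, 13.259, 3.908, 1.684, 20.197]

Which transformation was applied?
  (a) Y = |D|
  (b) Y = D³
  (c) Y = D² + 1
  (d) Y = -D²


Checking option (b) Y = D³:
  D = 2.652 -> Y = 18.661 ✓
  D = 2.262 -> Y = 11.572 ✓
  D = 2.367 -> Y = 13.259 ✓
All samples match this transformation.

(b) D³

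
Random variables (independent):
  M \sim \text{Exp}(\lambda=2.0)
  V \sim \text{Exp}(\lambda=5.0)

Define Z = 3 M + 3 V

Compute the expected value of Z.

E[Z] = 3*E[M] + 3*E[V]
E[M] = 0.5
E[V] = 0.2
E[Z] = 3*0.5 + 3*0.2 = 2.1

2.1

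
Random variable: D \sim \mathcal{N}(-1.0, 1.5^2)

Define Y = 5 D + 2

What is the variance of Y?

For Y = aD + b: Var(Y) = a² * Var(D)
Var(D) = 1.5^2 = 2.25
Var(Y) = 5² * 2.25 = 25 * 2.25 = 56.25

56.25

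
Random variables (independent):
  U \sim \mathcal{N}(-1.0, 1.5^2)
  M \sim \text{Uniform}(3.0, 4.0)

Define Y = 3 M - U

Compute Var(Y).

For independent RVs: Var(aX + bY) = a²Var(X) + b²Var(Y)
Var(U) = 2.25
Var(M) = 0.083333333
Var(Y) = (-1)²*2.25 + 3²*0.083333333
= 1*2.25 + 9*0.083333333 = 3

3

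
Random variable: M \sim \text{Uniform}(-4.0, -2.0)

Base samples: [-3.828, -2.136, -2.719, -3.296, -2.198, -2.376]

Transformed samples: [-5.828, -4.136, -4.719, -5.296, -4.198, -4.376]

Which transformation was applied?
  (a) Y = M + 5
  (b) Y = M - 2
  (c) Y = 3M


Checking option (b) Y = M - 2:
  M = -3.828 -> Y = -5.828 ✓
  M = -2.136 -> Y = -4.136 ✓
  M = -2.719 -> Y = -4.719 ✓
All samples match this transformation.

(b) M - 2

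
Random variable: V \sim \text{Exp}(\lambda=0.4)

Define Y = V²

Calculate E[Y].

E[V²] = Var(V) + (E[V])² = 6.25 + 6.25 = 12.5

12.5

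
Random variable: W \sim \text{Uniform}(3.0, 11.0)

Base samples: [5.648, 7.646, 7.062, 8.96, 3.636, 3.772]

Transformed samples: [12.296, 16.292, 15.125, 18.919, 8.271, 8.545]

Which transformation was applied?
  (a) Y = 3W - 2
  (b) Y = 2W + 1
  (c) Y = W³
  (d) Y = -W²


Checking option (b) Y = 2W + 1:
  W = 5.648 -> Y = 12.296 ✓
  W = 7.646 -> Y = 16.292 ✓
  W = 7.062 -> Y = 15.125 ✓
All samples match this transformation.

(b) 2W + 1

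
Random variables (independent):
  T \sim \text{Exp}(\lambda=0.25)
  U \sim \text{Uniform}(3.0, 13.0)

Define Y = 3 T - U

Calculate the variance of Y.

For independent RVs: Var(aX + bY) = a²Var(X) + b²Var(Y)
Var(T) = 16
Var(U) = 8.3333333
Var(Y) = 3²*16 + (-1)²*8.3333333
= 9*16 + 1*8.3333333 = 152.33333

152.33333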